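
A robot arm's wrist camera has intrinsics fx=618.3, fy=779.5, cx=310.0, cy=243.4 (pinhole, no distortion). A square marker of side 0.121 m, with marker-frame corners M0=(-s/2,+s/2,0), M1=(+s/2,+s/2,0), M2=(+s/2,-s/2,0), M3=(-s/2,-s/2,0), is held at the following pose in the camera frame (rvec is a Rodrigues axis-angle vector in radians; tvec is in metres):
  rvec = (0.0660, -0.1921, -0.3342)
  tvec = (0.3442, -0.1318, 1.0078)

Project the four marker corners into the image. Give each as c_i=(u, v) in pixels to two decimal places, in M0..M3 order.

Intrinsics K: fx=618.3, fy=779.5, cx=310.0, cy=243.4
Marker side s = 0.121 m; corners in marker frame (Z=0):
  M0 = (-0.0605, +0.0605, 0)
  M1 = (+0.0605, +0.0605, 0)
  M2 = (+0.0605, -0.0605, 0)
  M3 = (-0.0605, -0.0605, 0)
rvec = (0.0660, -0.1921, -0.3342), |rvec| = θ = 0.39109 rad = 22.408°
Rodrigues: sinθ=0.38119, 1−cosθ=0.07550; R = I + sinθ·[k]× + (1−cosθ)·[k]×²:
    [+0.92665 +0.31949 -0.19813]
    [-0.33200 +0.94271 -0.03264]
    [+0.17635 +0.09602 +0.97963]
t = (0.3442, -0.1318, 1.0078) m
M0: Pc = R·M0+t = (+0.30747, -0.05468, +1.00294); u = 618.3·(+0.30747)/1.00294 + 310.0 = 499.5495, v = 779.5·(-0.05468)/1.00294 + 243.4 = 200.9022
M1: Pc = R·M1+t = (+0.41959, -0.09485, +1.02428); u = 618.3·(+0.41959)/1.02428 + 310.0 = 563.2837, v = 779.5·(-0.09485)/1.02428 + 243.4 = 171.2153
M2: Pc = R·M2+t = (+0.38093, -0.20892, +1.01266); u = 618.3·(+0.38093)/1.01266 + 310.0 = 542.5864, v = 779.5·(-0.20892)/1.01266 + 243.4 = 82.5825
M3: Pc = R·M3+t = (+0.26881, -0.16875, +0.99132); u = 618.3·(+0.26881)/0.99132 + 310.0 = 477.6596, v = 779.5·(-0.16875)/0.99132 + 243.4 = 110.7095

c0=(499.55, 200.90) c1=(563.28, 171.22) c2=(542.59, 82.58) c3=(477.66, 110.71)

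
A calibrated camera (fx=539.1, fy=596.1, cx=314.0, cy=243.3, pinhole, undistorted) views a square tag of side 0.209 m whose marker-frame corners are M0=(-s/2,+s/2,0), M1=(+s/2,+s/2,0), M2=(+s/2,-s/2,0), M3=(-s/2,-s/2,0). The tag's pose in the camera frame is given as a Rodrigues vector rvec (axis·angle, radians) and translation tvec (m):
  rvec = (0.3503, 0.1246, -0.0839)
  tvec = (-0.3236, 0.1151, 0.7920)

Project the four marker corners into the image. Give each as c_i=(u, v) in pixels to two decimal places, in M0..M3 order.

c0=(47.38, 398.60) c1=(175.10, 394.79) c2=(146.25, 252.13) c3=(7.93, 261.55)

Intrinsics K: fx=539.1, fy=596.1, cx=314.0, cy=243.3
Marker side s = 0.209 m; corners in marker frame (Z=0):
  M0 = (-0.1045, +0.1045, 0)
  M1 = (+0.1045, +0.1045, 0)
  M2 = (+0.1045, -0.1045, 0)
  M3 = (-0.1045, -0.1045, 0)
rvec = (0.3503, 0.1246, -0.0839), |rvec| = θ = 0.38115 rad = 21.838°
Rodrigues: sinθ=0.37199, 1−cosθ=0.07176; R = I + sinθ·[k]× + (1−cosθ)·[k]×²:
    [+0.98885 +0.10344 +0.10709]
    [-0.06032 +0.93591 -0.34704]
    [-0.13612 +0.33672 +0.93172]
t = (-0.3236, 0.1151, 0.7920) m
M0: Pc = R·M0+t = (-0.41613, +0.21921, +0.84141); u = 539.1·(-0.41613)/0.84141 + 314.0 = 47.3848, v = 596.1·(+0.21921)/0.84141 + 243.3 = 398.5970
M1: Pc = R·M1+t = (-0.20945, +0.20660, +0.81296); u = 539.1·(-0.20945)/0.81296 + 314.0 = 175.1040, v = 596.1·(+0.20660)/0.81296 + 243.3 = 394.7873
M2: Pc = R·M2+t = (-0.23107, +0.01099, +0.74259); u = 539.1·(-0.23107)/0.74259 + 314.0 = 146.2457, v = 596.1·(+0.01099)/0.74259 + 243.3 = 252.1253
M3: Pc = R·M3+t = (-0.43775, +0.02360, +0.77104); u = 539.1·(-0.43775)/0.77104 + 314.0 = 7.9342, v = 596.1·(+0.02360)/0.77104 + 243.3 = 261.5466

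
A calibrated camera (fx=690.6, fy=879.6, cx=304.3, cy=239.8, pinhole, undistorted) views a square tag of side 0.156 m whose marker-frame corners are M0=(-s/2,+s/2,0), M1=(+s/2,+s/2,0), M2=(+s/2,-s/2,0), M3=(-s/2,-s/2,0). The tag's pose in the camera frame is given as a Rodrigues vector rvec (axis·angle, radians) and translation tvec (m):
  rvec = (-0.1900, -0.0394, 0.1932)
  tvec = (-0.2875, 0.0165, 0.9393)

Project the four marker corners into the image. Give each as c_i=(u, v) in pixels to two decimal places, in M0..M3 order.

Intrinsics K: fx=690.6, fy=879.6, cx=304.3, cy=239.8
Marker side s = 0.156 m; corners in marker frame (Z=0):
  M0 = (-0.0780, +0.0780, 0)
  M1 = (+0.0780, +0.0780, 0)
  M2 = (+0.0780, -0.0780, 0)
  M3 = (-0.0780, -0.0780, 0)
rvec = (-0.1900, -0.0394, 0.1932), |rvec| = θ = 0.27382 rad = 15.689°
Rodrigues: sinθ=0.27041, 1−cosθ=0.03726; R = I + sinθ·[k]× + (1−cosθ)·[k]×²:
    [+0.98068 -0.18708 -0.05715]
    [+0.19451 +0.96352 +0.18385]
    [+0.02067 -0.19142 +0.98129]
t = (-0.2875, 0.0165, 0.9393) m
M0: Pc = R·M0+t = (-0.37859, +0.07648, +0.92276); u = 690.6·(-0.37859)/0.92276 + 304.3 = 20.9635, v = 879.6·(+0.07648)/0.92276 + 239.8 = 312.7050
M1: Pc = R·M1+t = (-0.22560, +0.10683, +0.92598); u = 690.6·(-0.22560)/0.92598 + 304.3 = 136.0478, v = 879.6·(+0.10683)/0.92598 + 239.8 = 341.2755
M2: Pc = R·M2+t = (-0.19641, -0.04348, +0.95584); u = 690.6·(-0.19641)/0.95584 + 304.3 = 162.3895, v = 879.6·(-0.04348)/0.95584 + 239.8 = 199.7862
M3: Pc = R·M3+t = (-0.34940, -0.07383, +0.95262); u = 690.6·(-0.34940)/0.95262 + 304.3 = 51.0017, v = 879.6·(-0.07383)/0.95262 + 239.8 = 171.6324

c0=(20.96, 312.71) c1=(136.05, 341.28) c2=(162.39, 199.79) c3=(51.00, 171.63)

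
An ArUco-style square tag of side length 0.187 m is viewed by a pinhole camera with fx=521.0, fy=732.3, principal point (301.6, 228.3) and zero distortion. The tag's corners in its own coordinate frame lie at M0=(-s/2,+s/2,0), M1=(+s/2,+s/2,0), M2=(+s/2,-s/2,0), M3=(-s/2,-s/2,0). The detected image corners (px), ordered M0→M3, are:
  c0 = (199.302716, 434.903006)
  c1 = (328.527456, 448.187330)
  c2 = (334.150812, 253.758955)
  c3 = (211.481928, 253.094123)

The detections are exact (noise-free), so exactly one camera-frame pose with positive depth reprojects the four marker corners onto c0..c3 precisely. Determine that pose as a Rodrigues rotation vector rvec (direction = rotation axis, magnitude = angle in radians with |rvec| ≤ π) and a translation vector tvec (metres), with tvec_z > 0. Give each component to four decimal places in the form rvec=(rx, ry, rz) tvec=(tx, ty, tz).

Intrinsics K: fx=521.0, fy=732.3, cx=301.6, cy=228.3
Marker side s = 0.187 m; corners in marker frame (Z=0):
  M0 = (-0.0935, +0.0935, 0)
  M1 = (+0.0935, +0.0935, 0)
  M2 = (+0.0935, -0.0935, 0)
  M3 = (-0.0935, -0.0935, 0)
Detected image corners:
  c0 = (199.302716, 434.903006) px
  c1 = (328.527456, 448.187330) px
  c2 = (334.150812, 253.758955) px
  c3 = (211.481928, 253.094123) px
Planar DLT: solve 8×8 A·h = b for H (H[2,2]=1):
  H  [+579.75883 -129.46214 +266.44570]
  H  [-84.40975 +899.62678 +344.70854]
  H  [-0.34750 -0.30292 +1.00000]
B = K⁻¹H; ‖b₁‖=1.359137, ‖b₂‖=1.359137; λ = 2/(‖b₁‖+‖b₂‖) = 0.735761, sign → tz>0 ⇒ λ=+0.735761
r₁ = λ·B[:,0] = (+0.96675,-0.00510,-0.25568); r₂ = λ·B[:,1] = (-0.05381,+0.97336,-0.22287)
r₃ = r₁×r₂ = (+0.25000,+0.22922,+0.94072); SVD([r₁ r₂ r₃]) → R = UVᵀ:
  R  [+0.96675 -0.05381 +0.25000]
  R  [-0.00510 +0.97336 +0.22922]
  R  [-0.25568 -0.22287 +0.94072]
t = (-0.04965, +0.11696, +0.73576) m
tr R = 2.880831; θ = arccos((tr R − 1)/2) = 0.346946 rad = 19.879°
axis k = ((R−Rᵀ)₃₂, (R−Rᵀ)₁₃, (R−Rᵀ)₂₁) / (2 sinθ) = (-0.664791, +0.743587, +0.071626)
rvec = θ·k = (-0.230646, +0.257984, +0.024850)

rvec=(-0.2306, 0.2580, 0.0249) tvec=(-0.0496, 0.1170, 0.7358)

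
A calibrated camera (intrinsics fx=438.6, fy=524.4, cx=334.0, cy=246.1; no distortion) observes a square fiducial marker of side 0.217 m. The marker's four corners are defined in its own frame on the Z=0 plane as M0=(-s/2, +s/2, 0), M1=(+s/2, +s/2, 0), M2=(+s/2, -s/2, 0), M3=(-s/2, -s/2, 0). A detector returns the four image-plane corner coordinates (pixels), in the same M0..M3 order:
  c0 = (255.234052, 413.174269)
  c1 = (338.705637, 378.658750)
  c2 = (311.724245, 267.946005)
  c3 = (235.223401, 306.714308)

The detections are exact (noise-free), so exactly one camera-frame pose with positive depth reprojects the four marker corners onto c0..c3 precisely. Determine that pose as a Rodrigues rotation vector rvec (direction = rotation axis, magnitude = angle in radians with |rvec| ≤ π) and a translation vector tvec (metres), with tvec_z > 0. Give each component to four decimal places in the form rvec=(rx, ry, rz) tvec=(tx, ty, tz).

Intrinsics K: fx=438.6, fy=524.4, cx=334.0, cy=246.1
Marker side s = 0.217 m; corners in marker frame (Z=0):
  M0 = (-0.1085, +0.1085, 0)
  M1 = (+0.1085, +0.1085, 0)
  M2 = (+0.1085, -0.1085, 0)
  M3 = (-0.1085, -0.1085, 0)
Detected image corners:
  c0 = (255.234052, 413.174269) px
  c1 = (338.705637, 378.658750) px
  c2 = (311.724245, 267.946005) px
  c3 = (235.223401, 306.714308) px
Planar DLT: solve 8×8 A·h = b for H (H[2,2]=1):
  H  [+286.04438 +17.31619 +283.57001]
  H  [-267.41269 +391.74491 +340.32655]
  H  [-0.28751 -0.31715 +1.00000]
B = K⁻¹H; ‖b₁‖=0.991029, ‖b₂‖=0.991029; λ = 2/(‖b₁‖+‖b₂‖) = 1.009052, sign → tz>0 ⇒ λ=+1.009052
r₁ = λ·B[:,0] = (+0.87900,-0.37841,-0.29011); r₂ = λ·B[:,1] = (+0.28354,+0.90398,-0.32003)
r₃ = r₁×r₂ = (+0.38335,+0.19904,+0.90190); SVD([r₁ r₂ r₃]) → R = UVᵀ:
  R  [+0.87900 +0.28354 +0.38335]
  R  [-0.37841 +0.90398 +0.19904]
  R  [-0.29011 -0.32003 +0.90190]
t = (-0.11602, +0.18131, +1.00905) m
tr R = 2.684884; θ = arccos((tr R − 1)/2) = 0.568996 rad = 32.601°
axis k = ((R−Rᵀ)₃₂, (R−Rᵀ)₁₃, (R−Rᵀ)₂₁) / (2 sinθ) = (-0.481703, +0.624981, -0.614298)
rvec = θ·k = (-0.274087, +0.355612, -0.349533)

rvec=(-0.2741, 0.3556, -0.3495) tvec=(-0.1160, 0.1813, 1.0091)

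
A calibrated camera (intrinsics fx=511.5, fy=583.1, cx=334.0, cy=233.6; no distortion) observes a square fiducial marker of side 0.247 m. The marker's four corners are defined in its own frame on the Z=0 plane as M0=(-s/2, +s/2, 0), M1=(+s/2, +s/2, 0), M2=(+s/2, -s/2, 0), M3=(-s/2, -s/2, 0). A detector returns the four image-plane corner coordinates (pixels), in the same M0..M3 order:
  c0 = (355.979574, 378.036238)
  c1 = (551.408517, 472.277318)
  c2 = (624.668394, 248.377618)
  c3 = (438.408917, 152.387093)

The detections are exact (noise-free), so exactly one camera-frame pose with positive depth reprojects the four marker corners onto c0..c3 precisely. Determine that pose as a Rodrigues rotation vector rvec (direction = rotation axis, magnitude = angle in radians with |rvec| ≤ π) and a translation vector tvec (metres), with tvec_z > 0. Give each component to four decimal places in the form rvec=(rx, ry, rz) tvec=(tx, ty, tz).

Intrinsics K: fx=511.5, fy=583.1, cx=334.0, cy=233.6
Marker side s = 0.247 m; corners in marker frame (Z=0):
  M0 = (-0.1235, +0.1235, 0)
  M1 = (+0.1235, +0.1235, 0)
  M2 = (+0.1235, -0.1235, 0)
  M3 = (-0.1235, -0.1235, 0)
Detected image corners:
  c0 = (355.979574, 378.036238) px
  c1 = (551.408517, 472.277318) px
  c2 = (624.668394, 248.377618) px
  c3 = (438.408917, 152.387093) px
Planar DLT: solve 8×8 A·h = b for H (H[2,2]=1):
  H  [+820.11165 -391.25758 +494.50500]
  H  [+415.51246 +861.51890 +311.18933]
  H  [+0.09707 -0.15493 +1.00000]
B = K⁻¹H; ‖b₁‖=1.683681, ‖b₂‖=1.683681; λ = 2/(‖b₁‖+‖b₂‖) = 0.593937, sign → tz>0 ⇒ λ=+0.593937
r₁ = λ·B[:,0] = (+0.91464,+0.40014,+0.05765); r₂ = λ·B[:,1] = (-0.39423,+0.91439,-0.09202)
r₃ = r₁×r₂ = (-0.08954,+0.06143,+0.99409); SVD([r₁ r₂ r₃]) → R = UVᵀ:
  R  [+0.91464 -0.39423 -0.08954]
  R  [+0.40014 +0.91439 +0.06143]
  R  [+0.05765 -0.09202 +0.99409]
t = (+0.18637, +0.07903, +0.59394) m
tr R = 2.823120; θ = arccos((tr R − 1)/2) = 0.423734 rad = 24.278°
axis k = ((R−Rᵀ)₃₂, (R−Rᵀ)₁₃, (R−Rᵀ)₂₁) / (2 sinθ) = (-0.186604, -0.178991, +0.965992)
rvec = θ·k = (-0.079070, -0.075845, +0.409323)

rvec=(-0.0791, -0.0758, 0.4093) tvec=(0.1864, 0.0790, 0.5939)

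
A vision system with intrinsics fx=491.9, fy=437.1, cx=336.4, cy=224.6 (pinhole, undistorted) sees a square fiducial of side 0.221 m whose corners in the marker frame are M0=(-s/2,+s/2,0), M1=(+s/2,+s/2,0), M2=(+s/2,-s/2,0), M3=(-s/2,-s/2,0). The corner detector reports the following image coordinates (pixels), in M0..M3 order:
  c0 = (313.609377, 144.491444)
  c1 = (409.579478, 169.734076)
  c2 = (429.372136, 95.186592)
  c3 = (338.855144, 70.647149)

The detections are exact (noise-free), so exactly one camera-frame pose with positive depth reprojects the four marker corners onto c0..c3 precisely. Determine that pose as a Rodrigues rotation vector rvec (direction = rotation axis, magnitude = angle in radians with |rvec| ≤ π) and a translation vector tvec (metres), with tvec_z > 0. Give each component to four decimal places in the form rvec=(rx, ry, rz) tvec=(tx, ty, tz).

Intrinsics K: fx=491.9, fy=437.1, cx=336.4, cy=224.6
Marker side s = 0.221 m; corners in marker frame (Z=0):
  M0 = (-0.1105, +0.1105, 0)
  M1 = (+0.1105, +0.1105, 0)
  M2 = (+0.1105, -0.1105, 0)
  M3 = (-0.1105, -0.1105, 0)
Detected image corners:
  c0 = (313.609377, 144.491444) px
  c1 = (409.579478, 169.734076) px
  c2 = (429.372136, 95.186592) px
  c3 = (338.855144, 70.647149) px
Planar DLT: solve 8×8 A·h = b for H (H[2,2]=1):
  H  [+437.39818 -196.68330 +373.38922]
  H  [+117.67930 +305.20685 +119.03044]
  H  [+0.04245 -0.25437 +1.00000]
B = K⁻¹H; ‖b₁‖=0.896051, ‖b₂‖=0.896051; λ = 2/(‖b₁‖+‖b₂‖) = 1.116008, sign → tz>0 ⇒ λ=+1.116008
r₁ = λ·B[:,0] = (+0.95996,+0.27612,+0.04738); r₂ = λ·B[:,1] = (-0.25209,+0.92513,-0.28388)
r₃ = r₁×r₂ = (-0.12221,+0.26057,+0.95769); SVD([r₁ r₂ r₃]) → R = UVᵀ:
  R  [+0.95996 -0.25209 -0.12221]
  R  [+0.27612 +0.92513 +0.26057]
  R  [+0.04738 -0.28388 +0.95769]
t = (+0.08392, -0.26954, +1.11601) m
tr R = 2.842772; θ = arccos((tr R − 1)/2) = 0.399165 rad = 22.870°
axis k = ((R−Rᵀ)₃₂, (R−Rᵀ)₁₃, (R−Rᵀ)₂₁) / (2 sinθ) = (-0.700447, -0.218181, +0.679538)
rvec = θ·k = (-0.279594, -0.087090, +0.271248)

rvec=(-0.2796, -0.0871, 0.2712) tvec=(0.0839, -0.2695, 1.1160)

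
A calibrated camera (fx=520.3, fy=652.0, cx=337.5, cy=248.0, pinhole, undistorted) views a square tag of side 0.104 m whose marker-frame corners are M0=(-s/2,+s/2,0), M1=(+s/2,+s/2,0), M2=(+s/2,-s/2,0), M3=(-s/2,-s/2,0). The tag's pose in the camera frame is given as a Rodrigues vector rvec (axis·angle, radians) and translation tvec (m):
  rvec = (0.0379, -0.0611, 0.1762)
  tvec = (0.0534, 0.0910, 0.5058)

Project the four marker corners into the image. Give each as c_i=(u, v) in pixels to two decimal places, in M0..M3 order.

Intrinsics K: fx=520.3, fy=652.0, cx=337.5, cy=248.0
Marker side s = 0.104 m; corners in marker frame (Z=0):
  M0 = (-0.0520, +0.0520, 0)
  M1 = (+0.0520, +0.0520, 0)
  M2 = (+0.0520, -0.0520, 0)
  M3 = (-0.0520, -0.0520, 0)
rvec = (0.0379, -0.0611, 0.1762), |rvec| = θ = 0.19031 rad = 10.904°
Rodrigues: sinθ=0.18916, 1−cosθ=0.01805; R = I + sinθ·[k]× + (1−cosθ)·[k]×²:
    [+0.98266 -0.17629 -0.05740]
    [+0.17398 +0.98381 -0.04304]
    [+0.06406 +0.03230 +0.99742]
t = (0.0534, 0.0910, 0.5058) m
M0: Pc = R·M0+t = (-0.00687, +0.13311, +0.50415); u = 520.3·(-0.00687)/0.50415 + 337.5 = 330.4144, v = 652.0·(+0.13311)/0.50415 + 248.0 = 420.1481
M1: Pc = R·M1+t = (+0.09533, +0.15121, +0.51081); u = 520.3·(+0.09533)/0.51081 + 337.5 = 434.6021, v = 652.0·(+0.15121)/0.51081 + 248.0 = 440.9985
M2: Pc = R·M2+t = (+0.11367, +0.04889, +0.50745); u = 520.3·(+0.11367)/0.50745 + 337.5 = 454.0437, v = 652.0·(+0.04889)/0.50745 + 248.0 = 310.8154
M3: Pc = R·M3+t = (+0.01147, +0.03079, +0.50079); u = 520.3·(+0.01147)/0.50079 + 337.5 = 349.4156, v = 652.0·(+0.03079)/0.50079 + 248.0 = 288.0932

c0=(330.41, 420.15) c1=(434.60, 441.00) c2=(454.04, 310.82) c3=(349.42, 288.09)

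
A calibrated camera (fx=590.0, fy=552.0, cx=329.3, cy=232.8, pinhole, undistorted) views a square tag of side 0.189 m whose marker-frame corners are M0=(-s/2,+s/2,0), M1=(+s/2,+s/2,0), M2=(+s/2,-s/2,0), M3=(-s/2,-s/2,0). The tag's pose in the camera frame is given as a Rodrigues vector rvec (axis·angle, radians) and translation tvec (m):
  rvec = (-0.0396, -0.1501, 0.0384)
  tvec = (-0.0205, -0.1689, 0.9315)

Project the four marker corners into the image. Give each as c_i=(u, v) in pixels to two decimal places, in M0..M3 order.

c0=(253.60, 185.40) c1=(372.87, 191.38) c2=(376.65, 82.03) c3=(258.52, 72.76)

Intrinsics K: fx=590.0, fy=552.0, cx=329.3, cy=232.8
Marker side s = 0.189 m; corners in marker frame (Z=0):
  M0 = (-0.0945, +0.0945, 0)
  M1 = (+0.0945, +0.0945, 0)
  M2 = (+0.0945, -0.0945, 0)
  M3 = (-0.0945, -0.0945, 0)
rvec = (-0.0396, -0.1501, 0.0384), |rvec| = θ = 0.15991 rad = 9.162°
Rodrigues: sinθ=0.15923, 1−cosθ=0.01276; R = I + sinθ·[k]× + (1−cosθ)·[k]×²:
    [+0.98802 -0.03527 -0.15022]
    [+0.04120 +0.99848 +0.03656]
    [+0.14870 -0.04231 +0.98798]
t = (-0.0205, -0.1689, 0.9315) m
M0: Pc = R·M0+t = (-0.11720, -0.07844, +0.91345); u = 590.0·(-0.11720)/0.91345 + 329.3 = 253.5993, v = 552.0·(-0.07844)/0.91345 + 232.8 = 185.4003
M1: Pc = R·M1+t = (+0.06954, -0.07065, +0.94155); u = 590.0·(+0.06954)/0.94155 + 329.3 = 372.8723, v = 552.0·(-0.07065)/0.94155 + 232.8 = 191.3805
M2: Pc = R·M2+t = (+0.07620, -0.25936, +0.94955); u = 590.0·(+0.07620)/0.94955 + 329.3 = 376.6474, v = 552.0·(-0.25936)/0.94955 + 232.8 = 82.0251
M3: Pc = R·M3+t = (-0.11054, -0.26715, +0.92145); u = 590.0·(-0.11054)/0.92145 + 329.3 = 258.5246, v = 552.0·(-0.26715)/0.92145 + 232.8 = 72.7614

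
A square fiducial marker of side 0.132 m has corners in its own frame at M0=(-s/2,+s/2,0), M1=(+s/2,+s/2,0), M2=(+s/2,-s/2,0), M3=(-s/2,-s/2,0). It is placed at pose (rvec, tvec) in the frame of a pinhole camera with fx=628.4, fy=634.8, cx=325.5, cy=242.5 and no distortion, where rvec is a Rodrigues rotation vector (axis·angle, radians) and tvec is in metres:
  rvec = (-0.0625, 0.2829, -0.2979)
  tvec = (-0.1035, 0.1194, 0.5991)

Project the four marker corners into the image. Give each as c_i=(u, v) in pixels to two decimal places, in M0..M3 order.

Intrinsics K: fx=628.4, fy=634.8, cx=325.5, cy=242.5
Marker side s = 0.132 m; corners in marker frame (Z=0):
  M0 = (-0.0660, +0.0660, 0)
  M1 = (+0.0660, +0.0660, 0)
  M2 = (+0.0660, -0.0660, 0)
  M3 = (-0.0660, -0.0660, 0)
rvec = (-0.0625, 0.2829, -0.2979), |rvec| = θ = 0.41555 rad = 23.809°
Rodrigues: sinθ=0.40369, 1−cosθ=0.08511; R = I + sinθ·[k]× + (1−cosθ)·[k]×²:
    [+0.91682 +0.28069 +0.28400]
    [-0.29811 +0.95434 +0.01918]
    [-0.26565 -0.10225 +0.95863]
t = (-0.1035, 0.1194, 0.5991) m
M0: Pc = R·M0+t = (-0.14548, +0.20206, +0.60988); u = 628.4·(-0.14548)/0.60988 + 325.5 = 175.5984, v = 634.8·(+0.20206)/0.60988 + 242.5 = 452.8166
M1: Pc = R·M1+t = (-0.02446, +0.16271, +0.57482); u = 628.4·(-0.02446)/0.57482 + 325.5 = 298.7548, v = 634.8·(+0.16271)/0.57482 + 242.5 = 422.1894
M2: Pc = R·M2+t = (-0.06152, +0.03674, +0.58832); u = 628.4·(-0.06152)/0.58832 + 325.5 = 259.7935, v = 634.8·(+0.03674)/0.58832 + 242.5 = 282.1410
M3: Pc = R·M3+t = (-0.18254, +0.07609, +0.62338); u = 628.4·(-0.18254)/0.62338 + 325.5 = 141.4952, v = 634.8·(+0.07609)/0.62338 + 242.5 = 319.9830

c0=(175.60, 452.82) c1=(298.75, 422.19) c2=(259.79, 282.14) c3=(141.50, 319.98)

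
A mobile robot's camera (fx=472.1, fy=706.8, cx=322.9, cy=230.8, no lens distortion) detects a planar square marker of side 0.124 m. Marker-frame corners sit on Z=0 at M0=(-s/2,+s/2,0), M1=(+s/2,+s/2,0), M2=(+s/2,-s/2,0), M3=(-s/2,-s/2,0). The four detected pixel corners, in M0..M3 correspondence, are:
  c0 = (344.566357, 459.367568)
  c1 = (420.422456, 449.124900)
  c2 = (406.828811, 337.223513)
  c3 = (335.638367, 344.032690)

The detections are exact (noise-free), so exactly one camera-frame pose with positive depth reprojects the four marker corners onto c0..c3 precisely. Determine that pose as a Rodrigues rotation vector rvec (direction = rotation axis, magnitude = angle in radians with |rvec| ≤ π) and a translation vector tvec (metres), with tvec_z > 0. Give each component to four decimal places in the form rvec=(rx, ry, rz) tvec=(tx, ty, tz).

rvec=(-0.4405, -0.1465, -0.0720) tvec=(0.0887, 0.1799, 0.7724)

Intrinsics K: fx=472.1, fy=706.8, cx=322.9, cy=230.8
Marker side s = 0.124 m; corners in marker frame (Z=0):
  M0 = (-0.0620, +0.0620, 0)
  M1 = (+0.0620, +0.0620, 0)
  M2 = (+0.0620, -0.0620, 0)
  M3 = (-0.0620, -0.0620, 0)
Detected image corners:
  c0 = (344.566357, 459.367568) px
  c1 = (420.422456, 449.124900) px
  c2 = (406.828811, 337.223513) px
  c3 = (335.638367, 344.032690) px
Planar DLT: solve 8×8 A·h = b for H (H[2,2]=1):
  H  [+668.78885 -113.52960 +377.13711]
  H  [+12.37670 +700.35357 +395.47153]
  H  [+0.20297 -0.54285 +1.00000]
B = K⁻¹H; ‖b₁‖=1.294739, ‖b₂‖=1.294739; λ = 2/(‖b₁‖+‖b₂‖) = 0.772356, sign → tz>0 ⇒ λ=+0.772356
r₁ = λ·B[:,0] = (+0.98692,-0.03767,+0.15677); r₂ = λ·B[:,1] = (+0.10103,+0.90222,-0.41927)
r₃ = r₁×r₂ = (-0.12565,+0.42962,+0.89422); SVD([r₁ r₂ r₃]) → R = UVᵀ:
  R  [+0.98692 +0.10103 -0.12565]
  R  [-0.03767 +0.90222 +0.42962]
  R  [+0.15677 -0.41927 +0.89422]
t = (+0.08873, +0.17994, +0.77236) m
tr R = 2.783363; θ = arccos((tr R − 1)/2) = 0.469750 rad = 26.915°
axis k = ((R−Rᵀ)₃₂, (R−Rᵀ)₁₃, (R−Rᵀ)₂₁) / (2 sinθ) = (-0.937667, -0.311944, -0.153202)
rvec = θ·k = (-0.440469, -0.146536, -0.071967)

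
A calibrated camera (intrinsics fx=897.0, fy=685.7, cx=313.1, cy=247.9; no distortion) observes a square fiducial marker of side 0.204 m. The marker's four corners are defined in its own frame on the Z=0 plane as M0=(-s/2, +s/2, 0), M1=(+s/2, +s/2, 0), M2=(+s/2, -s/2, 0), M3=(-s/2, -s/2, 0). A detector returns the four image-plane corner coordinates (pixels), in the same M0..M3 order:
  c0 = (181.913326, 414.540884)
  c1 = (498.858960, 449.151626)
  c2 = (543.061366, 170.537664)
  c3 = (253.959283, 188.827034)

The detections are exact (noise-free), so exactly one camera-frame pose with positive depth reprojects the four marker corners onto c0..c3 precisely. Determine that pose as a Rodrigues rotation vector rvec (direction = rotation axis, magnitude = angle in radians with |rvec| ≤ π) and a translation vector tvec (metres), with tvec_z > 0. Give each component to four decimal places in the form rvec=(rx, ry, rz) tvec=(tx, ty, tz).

rvec=(-0.3991, 0.5618, 0.0943) tvec=(0.0253, 0.0381, 0.5317)

Intrinsics K: fx=897.0, fy=685.7, cx=313.1, cy=247.9
Marker side s = 0.204 m; corners in marker frame (Z=0):
  M0 = (-0.1020, +0.1020, 0)
  M1 = (+0.1020, +0.1020, 0)
  M2 = (+0.1020, -0.1020, 0)
  M3 = (-0.1020, -0.1020, 0)
Detected image corners:
  c0 = (181.913326, 414.540884) px
  c1 = (498.858960, 449.151626) px
  c2 = (543.061366, 170.537664) px
  c3 = (253.959283, 188.827034) px
Planar DLT: solve 8×8 A·h = b for H (H[2,2]=1):
  H  [+1108.70219 -529.74114 +355.78580]
  H  [-276.57445 +1025.95951 +297.06705]
  H  [-1.00752 -0.64368 +1.00000]
B = K⁻¹H; ‖b₁‖=1.880797, ‖b₂‖=1.880797; λ = 2/(‖b₁‖+‖b₂‖) = 0.531690, sign → tz>0 ⇒ λ=+0.531690
r₁ = λ·B[:,0] = (+0.84416,-0.02079,-0.53569); r₂ = λ·B[:,1] = (-0.19454,+0.91925,-0.34224)
r₃ = r₁×r₂ = (+0.49955,+0.39312,+0.77195); SVD([r₁ r₂ r₃]) → R = UVᵀ:
  R  [+0.84416 -0.19454 +0.49955]
  R  [-0.02079 +0.91925 +0.39312]
  R  [-0.53569 -0.34224 +0.77195]
t = (+0.02530, +0.03812, +0.53169) m
tr R = 2.535364; θ = arccos((tr R − 1)/2) = 0.695580 rad = 39.854°
axis k = ((R−Rᵀ)₃₂, (R−Rᵀ)₁₃, (R−Rᵀ)₂₁) / (2 sinθ) = (-0.573749, +0.807733, +0.135569)
rvec = θ·k = (-0.399088, +0.561843, +0.094299)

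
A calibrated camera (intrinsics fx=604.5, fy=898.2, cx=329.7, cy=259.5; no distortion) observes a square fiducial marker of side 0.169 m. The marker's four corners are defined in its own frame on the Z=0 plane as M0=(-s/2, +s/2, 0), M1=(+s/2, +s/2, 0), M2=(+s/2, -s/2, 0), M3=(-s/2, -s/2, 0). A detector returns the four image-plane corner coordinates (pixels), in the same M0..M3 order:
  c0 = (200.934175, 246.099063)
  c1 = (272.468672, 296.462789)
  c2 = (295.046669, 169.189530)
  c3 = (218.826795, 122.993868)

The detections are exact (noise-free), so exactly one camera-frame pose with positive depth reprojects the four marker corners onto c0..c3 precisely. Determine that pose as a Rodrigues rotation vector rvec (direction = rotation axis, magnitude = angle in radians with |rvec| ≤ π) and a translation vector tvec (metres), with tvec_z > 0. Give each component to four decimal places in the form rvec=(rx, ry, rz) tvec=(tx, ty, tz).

Intrinsics K: fx=604.5, fy=898.2, cx=329.7, cy=259.5
Marker side s = 0.169 m; corners in marker frame (Z=0):
  M0 = (-0.0845, +0.0845, 0)
  M1 = (+0.0845, +0.0845, 0)
  M2 = (+0.0845, -0.0845, 0)
  M3 = (-0.0845, -0.0845, 0)
Detected image corners:
  c0 = (200.934175, 246.099063) px
  c1 = (272.468672, 296.462789) px
  c2 = (295.046669, 169.189530) px
  c3 = (218.826795, 122.993868) px
Planar DLT: solve 8×8 A·h = b for H (H[2,2]=1):
  H  [+360.51514 -47.64446 +245.60588]
  H  [+221.48011 +801.08973 +209.59297]
  H  [-0.30908 +0.29061 +1.00000]
B = K⁻¹H; ‖b₁‖=0.890795, ‖b₂‖=0.890795; λ = 2/(‖b₁‖+‖b₂‖) = 1.122593, sign → tz>0 ⇒ λ=+1.122593
r₁ = λ·B[:,0] = (+0.85874,+0.37706,-0.34697); r₂ = λ·B[:,1] = (-0.26641,+0.90697,+0.32624)
r₃ = r₁×r₂ = (+0.43771,-0.18772,+0.87930); SVD([r₁ r₂ r₃]) → R = UVᵀ:
  R  [+0.85874 -0.26641 +0.43771]
  R  [+0.37706 +0.90697 -0.18772]
  R  [-0.34697 +0.32624 +0.87930]
t = (-0.15617, -0.06238, +1.12259) m
tr R = 2.645013; θ = arccos((tr R − 1)/2) = 0.604992 rad = 34.663°
axis k = ((R−Rᵀ)₃₂, (R−Rᵀ)₁₃, (R−Rᵀ)₂₁) / (2 sinθ) = (+0.451828, +0.689822, +0.565682)
rvec = θ·k = (+0.273352, +0.417337, +0.342233)

rvec=(0.2734, 0.4173, 0.3422) tvec=(-0.1562, -0.0624, 1.1226)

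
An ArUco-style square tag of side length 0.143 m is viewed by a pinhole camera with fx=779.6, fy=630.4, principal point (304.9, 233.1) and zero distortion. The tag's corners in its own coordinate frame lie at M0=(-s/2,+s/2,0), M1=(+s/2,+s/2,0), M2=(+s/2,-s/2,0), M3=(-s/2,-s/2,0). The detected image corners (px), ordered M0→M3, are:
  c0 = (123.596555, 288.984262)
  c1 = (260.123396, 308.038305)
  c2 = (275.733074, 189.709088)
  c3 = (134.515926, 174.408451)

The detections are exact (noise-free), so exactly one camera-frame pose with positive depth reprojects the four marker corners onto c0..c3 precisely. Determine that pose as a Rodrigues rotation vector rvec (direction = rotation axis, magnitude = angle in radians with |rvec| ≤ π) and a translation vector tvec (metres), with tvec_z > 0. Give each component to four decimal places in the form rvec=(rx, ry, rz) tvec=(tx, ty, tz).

Intrinsics K: fx=779.6, fy=630.4, cx=304.9, cy=233.1
Marker side s = 0.143 m; corners in marker frame (Z=0):
  M0 = (-0.0715, +0.0715, 0)
  M1 = (+0.0715, +0.0715, 0)
  M2 = (+0.0715, -0.0715, 0)
  M3 = (-0.0715, -0.0715, 0)
Detected image corners:
  c0 = (123.596555, 288.984262) px
  c1 = (260.123396, 308.038305) px
  c2 = (275.733074, 189.709088) px
  c3 = (134.515926, 174.408451) px
Planar DLT: solve 8×8 A·h = b for H (H[2,2]=1):
  H  [+919.94835 -50.44255 +197.11785]
  H  [+58.65891 +864.97432 +241.00867]
  H  [-0.25662 +0.21167 +1.00000]
B = K⁻¹H; ‖b₁‖=1.319305, ‖b₂‖=1.319305; λ = 2/(‖b₁‖+‖b₂‖) = 0.757975, sign → tz>0 ⇒ λ=+0.757975
r₁ = λ·B[:,0] = (+0.97050,+0.14245,-0.19451); r₂ = λ·B[:,1] = (-0.11179,+0.98069,+0.16044)
r₃ = r₁×r₂ = (+0.21361,-0.13397,+0.96769); SVD([r₁ r₂ r₃]) → R = UVᵀ:
  R  [+0.97050 -0.11179 +0.21361]
  R  [+0.14245 +0.98069 -0.13397]
  R  [-0.19451 +0.16044 +0.96769]
t = (-0.10479, +0.00951, +0.75797) m
tr R = 2.918886; θ = arccos((tr R − 1)/2) = 0.285776 rad = 16.374°
axis k = ((R−Rᵀ)₃₂, (R−Rᵀ)₁₃, (R−Rᵀ)₂₁) / (2 sinθ) = (+0.522181, +0.723862, +0.450944)
rvec = θ·k = (+0.149227, +0.206863, +0.128869)

rvec=(0.1492, 0.2069, 0.1289) tvec=(-0.1048, 0.0095, 0.7580)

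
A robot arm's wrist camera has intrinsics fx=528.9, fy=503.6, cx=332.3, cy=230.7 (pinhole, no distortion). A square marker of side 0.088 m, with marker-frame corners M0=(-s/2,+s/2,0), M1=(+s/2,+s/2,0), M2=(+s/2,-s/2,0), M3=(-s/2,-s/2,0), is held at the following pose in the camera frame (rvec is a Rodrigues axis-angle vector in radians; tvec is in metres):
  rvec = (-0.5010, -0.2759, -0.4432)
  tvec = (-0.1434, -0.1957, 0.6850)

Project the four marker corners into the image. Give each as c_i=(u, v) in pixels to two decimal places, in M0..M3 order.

c0=(201.70, 117.72) c1=(266.97, 100.92) c2=(239.61, 58.80) c3=(176.42, 72.80)

Intrinsics K: fx=528.9, fy=503.6, cx=332.3, cy=230.7
Marker side s = 0.088 m; corners in marker frame (Z=0):
  M0 = (-0.0440, +0.0440, 0)
  M1 = (+0.0440, +0.0440, 0)
  M2 = (+0.0440, -0.0440, 0)
  M3 = (-0.0440, -0.0440, 0)
rvec = (-0.5010, -0.2759, -0.4432), |rvec| = θ = 0.72357 rad = 41.457°
Rodrigues: sinθ=0.66206, 1−cosθ=0.25055; R = I + sinθ·[k]× + (1−cosθ)·[k]×²:
    [+0.86957 +0.47168 -0.14619]
    [-0.33938 +0.78588 +0.51693]
    [+0.35871 -0.39990 +0.84345]
t = (-0.1434, -0.1957, 0.6850) m
M0: Pc = R·M0+t = (-0.16091, -0.14619, +0.65162); u = 528.9·(-0.16091)/0.65162 + 332.3 = 201.6968, v = 503.6·(-0.14619)/0.65162 + 230.7 = 117.7193
M1: Pc = R·M1+t = (-0.08439, -0.17605, +0.68319); u = 528.9·(-0.08439)/0.68319 + 332.3 = 266.9720, v = 503.6·(-0.17605)/0.68319 + 230.7 = 100.9249
M2: Pc = R·M2+t = (-0.12589, -0.24521, +0.71838); u = 528.9·(-0.12589)/0.71838 + 332.3 = 239.6126, v = 503.6·(-0.24521)/0.71838 + 230.7 = 58.8013
M3: Pc = R·M3+t = (-0.20241, -0.21535, +0.68681); u = 528.9·(-0.20241)/0.68681 + 332.3 = 176.4245, v = 503.6·(-0.21535)/0.68681 + 230.7 = 72.7991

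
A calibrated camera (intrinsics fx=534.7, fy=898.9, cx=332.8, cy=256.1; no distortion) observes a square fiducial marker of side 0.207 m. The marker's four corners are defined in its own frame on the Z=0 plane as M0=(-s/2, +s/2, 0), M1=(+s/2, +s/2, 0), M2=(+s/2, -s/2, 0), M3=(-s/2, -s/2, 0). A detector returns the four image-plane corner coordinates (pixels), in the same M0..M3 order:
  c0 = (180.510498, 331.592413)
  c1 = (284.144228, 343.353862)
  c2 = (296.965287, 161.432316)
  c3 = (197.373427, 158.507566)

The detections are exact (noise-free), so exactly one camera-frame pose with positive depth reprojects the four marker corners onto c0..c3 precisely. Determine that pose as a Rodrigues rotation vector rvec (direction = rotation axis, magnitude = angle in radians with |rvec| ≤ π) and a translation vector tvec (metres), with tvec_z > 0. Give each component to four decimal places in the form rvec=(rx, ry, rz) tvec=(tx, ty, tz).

rvec=(-0.2418, 0.2304, 0.0703) tvec=(-0.1784, -0.0108, 1.0140)

Intrinsics K: fx=534.7, fy=898.9, cx=332.8, cy=256.1
Marker side s = 0.207 m; corners in marker frame (Z=0):
  M0 = (-0.1035, +0.1035, 0)
  M1 = (+0.1035, +0.1035, 0)
  M2 = (+0.1035, -0.1035, 0)
  M3 = (-0.1035, -0.1035, 0)
Detected image corners:
  c0 = (180.510498, 331.592413) px
  c1 = (284.144228, 343.353862) px
  c2 = (296.965287, 161.432316) px
  c3 = (197.373427, 158.507566) px
Planar DLT: solve 8×8 A·h = b for H (H[2,2]=1):
  H  [+435.23624 -126.09880 +238.70638]
  H  [-22.51791 +800.80068 +246.55841]
  H  [-0.23115 -0.22592 +1.00000]
B = K⁻¹H; ‖b₁‖=0.986194, ‖b₂‖=0.986194; λ = 2/(‖b₁‖+‖b₂‖) = 1.013999, sign → tz>0 ⇒ λ=+1.013999
r₁ = λ·B[:,0] = (+0.97126,+0.04138,-0.23439); r₂ = λ·B[:,1] = (-0.09655,+0.96861,-0.22909)
r₃ = r₁×r₂ = (+0.21755,+0.24513,+0.94477); SVD([r₁ r₂ r₃]) → R = UVᵀ:
  R  [+0.97126 -0.09655 +0.21755]
  R  [+0.04138 +0.96861 +0.24513]
  R  [-0.23439 -0.22909 +0.94477]
t = (-0.17844, -0.01076, +1.01400) m
tr R = 2.884633; θ = arccos((tr R − 1)/2) = 0.341311 rad = 19.556°
axis k = ((R−Rᵀ)₃₂, (R−Rᵀ)₁₃, (R−Rᵀ)₂₁) / (2 sinθ) = (-0.708376, +0.675097, +0.206029)
rvec = θ·k = (-0.241776, +0.230418, +0.070320)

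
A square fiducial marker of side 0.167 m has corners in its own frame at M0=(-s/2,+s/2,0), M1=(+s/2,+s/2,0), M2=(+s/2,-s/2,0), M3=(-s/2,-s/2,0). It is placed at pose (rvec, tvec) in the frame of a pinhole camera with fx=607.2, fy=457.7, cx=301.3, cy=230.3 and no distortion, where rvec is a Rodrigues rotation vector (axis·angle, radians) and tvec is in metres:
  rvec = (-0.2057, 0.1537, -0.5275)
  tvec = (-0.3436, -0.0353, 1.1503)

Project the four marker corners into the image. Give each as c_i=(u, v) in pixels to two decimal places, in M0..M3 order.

c0=(101.53, 261.67) c1=(175.83, 227.18) c2=(137.95, 171.76) c3=(66.60, 205.83)

Intrinsics K: fx=607.2, fy=457.7, cx=301.3, cy=230.3
Marker side s = 0.167 m; corners in marker frame (Z=0):
  M0 = (-0.0835, +0.0835, 0)
  M1 = (+0.0835, +0.0835, 0)
  M2 = (+0.0835, -0.0835, 0)
  M3 = (-0.0835, -0.0835, 0)
rvec = (-0.2057, 0.1537, -0.5275), |rvec| = θ = 0.58668 rad = 33.614°
Rodrigues: sinθ=0.55360, 1−cosθ=0.16722; R = I + sinθ·[k]× + (1−cosθ)·[k]×²:
    [+0.85334 +0.48240 +0.19775]
    [-0.51312 +0.84426 +0.15471]
    [-0.09232 -0.23349 +0.96797]
t = (-0.3436, -0.0353, 1.1503) m
M0: Pc = R·M0+t = (-0.37457, +0.07804, +1.13851); u = 607.2·(-0.37457)/1.13851 + 301.3 = 101.5294, v = 457.7·(+0.07804)/1.13851 + 230.3 = 261.6737
M1: Pc = R·M1+t = (-0.23207, -0.00765, +1.12309); u = 607.2·(-0.23207)/1.12309 + 301.3 = 175.8338, v = 457.7·(-0.00765)/1.12309 + 230.3 = 227.1826
M2: Pc = R·M2+t = (-0.31263, -0.14864, +1.16209); u = 607.2·(-0.31263)/1.16209 + 301.3 = 137.9504, v = 457.7·(-0.14864)/1.16209 + 230.3 = 171.7563
M3: Pc = R·M3+t = (-0.45513, -0.06295, +1.17751); u = 607.2·(-0.45513)/1.17751 + 301.3 = 66.6026, v = 457.7·(-0.06295)/1.17751 + 230.3 = 205.8309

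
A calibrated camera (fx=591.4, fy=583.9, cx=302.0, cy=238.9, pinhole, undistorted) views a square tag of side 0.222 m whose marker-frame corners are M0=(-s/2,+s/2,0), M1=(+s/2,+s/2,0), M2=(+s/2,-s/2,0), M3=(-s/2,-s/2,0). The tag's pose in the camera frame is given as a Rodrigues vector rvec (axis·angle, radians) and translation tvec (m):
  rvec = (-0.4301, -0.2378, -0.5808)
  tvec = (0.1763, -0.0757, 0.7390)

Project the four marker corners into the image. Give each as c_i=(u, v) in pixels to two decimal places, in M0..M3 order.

c0=(435.18, 292.13) c1=(565.92, 203.14) c2=(449.57, 86.40) c3=(319.87, 154.96)

Intrinsics K: fx=591.4, fy=583.9, cx=302.0, cy=238.9
Marker side s = 0.222 m; corners in marker frame (Z=0):
  M0 = (-0.1110, +0.1110, 0)
  M1 = (+0.1110, +0.1110, 0)
  M2 = (+0.1110, -0.1110, 0)
  M3 = (-0.1110, -0.1110, 0)
rvec = (-0.4301, -0.2378, -0.5808), |rvec| = θ = 0.76083 rad = 43.592°
Rodrigues: sinθ=0.68952, 1−cosθ=0.27574; R = I + sinθ·[k]× + (1−cosθ)·[k]×²:
    [+0.81238 +0.57508 -0.09652]
    [-0.47765 +0.75120 +0.45558]
    [+0.33450 -0.32400 +0.88495]
t = (0.1763, -0.0757, 0.7390) m
M0: Pc = R·M0+t = (+0.14996, +0.06070, +0.66591); u = 591.4·(+0.14996)/0.66591 + 302.0 = 435.1817, v = 583.9·(+0.06070)/0.66591 + 238.9 = 292.1265
M1: Pc = R·M1+t = (+0.33031, -0.04534, +0.74017); u = 591.4·(+0.33031)/0.74017 + 302.0 = 565.9199, v = 583.9·(-0.04534)/0.74017 + 238.9 = 203.1358
M2: Pc = R·M2+t = (+0.20264, -0.21210, +0.81209); u = 591.4·(+0.20264)/0.81209 + 302.0 = 449.5706, v = 583.9·(-0.21210)/0.81209 + 238.9 = 86.3975
M3: Pc = R·M3+t = (+0.02229, -0.10606, +0.73783); u = 591.4·(+0.02229)/0.73783 + 302.0 = 319.8674, v = 583.9·(-0.10606)/0.73783 + 238.9 = 154.9638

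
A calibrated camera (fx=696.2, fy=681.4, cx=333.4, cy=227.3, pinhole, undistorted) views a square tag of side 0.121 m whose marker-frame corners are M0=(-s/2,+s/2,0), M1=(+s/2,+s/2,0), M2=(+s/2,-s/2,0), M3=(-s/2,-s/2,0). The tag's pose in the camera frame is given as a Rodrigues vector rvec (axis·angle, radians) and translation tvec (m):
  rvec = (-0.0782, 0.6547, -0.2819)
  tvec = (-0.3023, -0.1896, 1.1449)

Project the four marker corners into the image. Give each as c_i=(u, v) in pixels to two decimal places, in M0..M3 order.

c0=(134.85, 160.69) c1=(179.94, 135.15) c2=(164.99, 66.08) c3=(121.53, 95.34)

Intrinsics K: fx=696.2, fy=681.4, cx=333.4, cy=227.3
Marker side s = 0.121 m; corners in marker frame (Z=0):
  M0 = (-0.0605, +0.0605, 0)
  M1 = (+0.0605, +0.0605, 0)
  M2 = (+0.0605, -0.0605, 0)
  M3 = (-0.0605, -0.0605, 0)
rvec = (-0.0782, 0.6547, -0.2819), |rvec| = θ = 0.71709 rad = 41.086°
Rodrigues: sinθ=0.65719, 1−cosθ=0.24628; R = I + sinθ·[k]× + (1−cosθ)·[k]×²:
    [+0.75665 +0.23383 +0.61057]
    [-0.28287 +0.95901 -0.01672]
    [-0.58946 -0.16006 +0.79178]
t = (-0.3023, -0.1896, 1.1449) m
M0: Pc = R·M0+t = (-0.33393, -0.11447, +1.17088); u = 696.2·(-0.33393)/1.17088 + 333.4 = 134.8462, v = 681.4·(-0.11447)/1.17088 + 227.3 = 160.6858
M1: Pc = R·M1+t = (-0.24238, -0.14869, +1.09955); u = 696.2·(-0.24238)/1.09955 + 333.4 = 179.9360, v = 681.4·(-0.14869)/1.09955 + 227.3 = 135.1536
M2: Pc = R·M2+t = (-0.27067, -0.26473, +1.11892); u = 696.2·(-0.27067)/1.11892 + 333.4 = 164.9877, v = 681.4·(-0.26473)/1.11892 + 227.3 = 66.0824
M3: Pc = R·M3+t = (-0.36222, -0.23051, +1.19025); u = 696.2·(-0.36222)/1.19025 + 333.4 = 121.5273, v = 681.4·(-0.23051)/1.19025 + 227.3 = 95.3382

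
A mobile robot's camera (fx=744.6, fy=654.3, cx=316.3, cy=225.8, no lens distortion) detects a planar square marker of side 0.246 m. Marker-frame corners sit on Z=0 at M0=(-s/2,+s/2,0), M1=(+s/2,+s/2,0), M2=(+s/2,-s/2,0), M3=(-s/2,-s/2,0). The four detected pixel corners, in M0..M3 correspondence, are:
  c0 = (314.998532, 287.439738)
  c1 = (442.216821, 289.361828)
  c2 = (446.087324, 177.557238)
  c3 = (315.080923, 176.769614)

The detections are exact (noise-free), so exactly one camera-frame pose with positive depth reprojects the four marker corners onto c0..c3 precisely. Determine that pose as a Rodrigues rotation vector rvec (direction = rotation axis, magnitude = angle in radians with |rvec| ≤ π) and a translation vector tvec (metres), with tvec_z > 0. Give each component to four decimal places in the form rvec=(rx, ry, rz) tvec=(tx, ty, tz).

Intrinsics K: fx=744.6, fy=654.3, cx=316.3, cy=225.8
Marker side s = 0.246 m; corners in marker frame (Z=0):
  M0 = (-0.1230, +0.1230, 0)
  M1 = (+0.1230, +0.1230, 0)
  M2 = (+0.1230, -0.1230, 0)
  M3 = (-0.1230, -0.1230, 0)
Detected image corners:
  c0 = (314.998532, 287.439738) px
  c1 = (442.216821, 289.361828) px
  c2 = (446.087324, 177.557238) px
  c3 = (315.080923, 176.769614) px
Planar DLT: solve 8×8 A·h = b for H (H[2,2]=1):
  H  [+508.44903 +37.03022 +379.24082]
  H  [-4.44572 +479.78253 +233.58995]
  H  [-0.04290 +0.11861 +1.00000]
B = K⁻¹H; ‖b₁‖=0.702430, ‖b₂‖=0.702430; λ = 2/(‖b₁‖+‖b₂‖) = 1.423629, sign → tz>0 ⇒ λ=+1.423629
r₁ = λ·B[:,0] = (+0.99807,+0.01140,-0.06108); r₂ = λ·B[:,1] = (-0.00093,+0.98564,+0.16886)
r₃ = r₁×r₂ = (+0.06213,-0.16847,+0.98375); SVD([r₁ r₂ r₃]) → R = UVᵀ:
  R  [+0.99807 -0.00093 +0.06213]
  R  [+0.01140 +0.98564 -0.16847]
  R  [-0.06108 +0.16886 +0.98375]
t = (+0.12034, +0.01695, +1.42363) m
tr R = 2.967454; θ = arccos((tr R − 1)/2) = 0.180649 rad = 10.350°
axis k = ((R−Rᵀ)₃₂, (R−Rᵀ)₁₃, (R−Rᵀ)₂₁) / (2 sinθ) = (+0.938759, +0.342862, +0.034325)
rvec = θ·k = (+0.169586, +0.061938, +0.006201)

rvec=(0.1696, 0.0619, 0.0062) tvec=(0.1203, 0.0169, 1.4236)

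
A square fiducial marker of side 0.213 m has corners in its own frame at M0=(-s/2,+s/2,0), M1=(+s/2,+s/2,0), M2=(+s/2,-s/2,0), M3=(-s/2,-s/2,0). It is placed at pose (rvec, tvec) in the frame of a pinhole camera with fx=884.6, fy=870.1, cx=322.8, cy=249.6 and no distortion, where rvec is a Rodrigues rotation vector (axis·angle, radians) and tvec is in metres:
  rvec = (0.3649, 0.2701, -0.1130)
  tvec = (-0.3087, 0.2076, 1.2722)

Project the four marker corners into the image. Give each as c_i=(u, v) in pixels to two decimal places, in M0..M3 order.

c0=(62.33, 453.10) c1=(191.35, 453.84) c2=(158.97, 323.37) c3=(24.16, 328.75)

Intrinsics K: fx=884.6, fy=870.1, cx=322.8, cy=249.6
Marker side s = 0.213 m; corners in marker frame (Z=0):
  M0 = (-0.1065, +0.1065, 0)
  M1 = (+0.1065, +0.1065, 0)
  M2 = (+0.1065, -0.1065, 0)
  M3 = (-0.1065, -0.1065, 0)
rvec = (0.3649, 0.2701, -0.1130), |rvec| = θ = 0.46784 rad = 26.805°
Rodrigues: sinθ=0.45096, 1−cosθ=0.10746; R = I + sinθ·[k]× + (1−cosθ)·[k]×²:
    [+0.95791 +0.15731 +0.24011]
    [-0.06054 +0.92836 -0.36672]
    [-0.28060 +0.33675 +0.89881]
t = (-0.3087, 0.2076, 1.2722) m
M0: Pc = R·M0+t = (-0.39396, +0.31292, +1.33795); u = 884.6·(-0.39396)/1.33795 + 322.8 = 62.3257, v = 870.1·(+0.31292)/1.33795 + 249.6 = 453.0979
M1: Pc = R·M1+t = (-0.18993, +0.30002, +1.27818); u = 884.6·(-0.18993)/1.27818 + 322.8 = 191.3547, v = 870.1·(+0.30002)/1.27818 + 249.6 = 453.8360
M2: Pc = R·M2+t = (-0.22344, +0.10228, +1.20645); u = 884.6·(-0.22344)/1.20645 + 322.8 = 158.9716, v = 870.1·(+0.10228)/1.20645 + 249.6 = 323.3667
M3: Pc = R·M3+t = (-0.42747, +0.11518, +1.26622); u = 884.6·(-0.42747)/1.26622 + 322.8 = 24.1621, v = 870.1·(+0.11518)/1.26622 + 249.6 = 328.7452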